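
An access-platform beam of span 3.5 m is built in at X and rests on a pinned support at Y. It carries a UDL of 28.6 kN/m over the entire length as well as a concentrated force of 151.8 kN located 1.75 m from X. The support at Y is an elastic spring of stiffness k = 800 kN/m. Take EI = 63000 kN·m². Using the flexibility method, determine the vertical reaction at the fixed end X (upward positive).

R_X = 238.8 kN

Release the roller at Y. Primary structure: cantilever fixed at X.
Downward deflection at the released point Y due to the loads:
  UDL 28.6: wL⁴/(8EI) = 536.5/EI
  point load 151.8 at a = 1.75: Pa²(3L − a)/(6EI) = 678/EI
  δ_0 = 1214/EI
Tip deflection under a unit load at Y: L³/(3EI) = 14.29/EI.
With EI = 63000 kN·m²: δ_0 = 0.019277 m and δ_{YY} = 0.000227 m/kN.
Compatibility — the spring shortens by R_Y/k under the reaction it provides: δ_0 − R_Y·δ_{YY} = R_Y/k. With 1/k = 0.00125 m/kN, R_Y = δ_0 / (δ_{YY} + 1/k) = 0.019277 / (0.000227 + 0.00125) = 13.05 kN.
Vertical equilibrium: R_X = ΣP − R_Y = 251.9 − 13.05 = 238.8 kN.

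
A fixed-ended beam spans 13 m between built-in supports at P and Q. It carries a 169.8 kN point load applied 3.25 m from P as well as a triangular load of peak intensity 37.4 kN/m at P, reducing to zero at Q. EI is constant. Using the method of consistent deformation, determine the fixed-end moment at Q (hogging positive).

Take the two fixed-end moments M_P, M_Q as redundants; the released structure is the simple span PQ.
End rotations of the released simple span under the applied load (×1/EI):
  at P: point load 169.8 at a = 3.25: Pab(L + b)/(6LEI) = 1569/EI
  at Q: point load 169.8 at a = 3.25: Pab(L + a)/(6LEI) = 1121/EI
  at P: triangular load, peak 37.4: w₀L³/(45EI) = 1826/EI
  at Q: triangular load, peak 37.4: 7w₀L³/(360EI) = 1598/EI
  θ_P0 = 3395/EI,  θ_Q0 = 2719/EI
Flexibility coefficients: a unit moment at one end gives L/(3EI) there and L/(6EI) at the far end, so f₁₁ = f₂₂ = 4.333/EI and f₁₂ = f₂₁ = 2.167/EI.
Compatibility — zero rotation at each built-in end:
  4.333 M_P + 2.167 M_Q = 3395
  2.167 M_P + 4.333 M_Q = 2719
Solving the pair gives M_P = 626.4 kN·m and M_Q = 314.2 kN·m (hogging).

M_Q = 314.2 kN·m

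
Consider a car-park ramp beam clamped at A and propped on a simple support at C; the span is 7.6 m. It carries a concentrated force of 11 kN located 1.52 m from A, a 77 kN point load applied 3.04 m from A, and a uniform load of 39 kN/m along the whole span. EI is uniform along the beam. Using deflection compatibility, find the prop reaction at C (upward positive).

Take the reaction at C as the redundant and release it; the primary structure is a cantilever fixed at A.
Free-end deflection of the primary structure under the applied loading (downward +):
  point load 11 at a = 1.52: Pa²(3L − a)/(6EI) = 90.14/EI
  point load 77 at a = 3.04: Pa²(3L − a)/(6EI) = 2344/EI
  UDL 39: wL⁴/(8EI) = 16264/EI
  δ_0 = 18698/EI
Tip deflection under a unit load at C: L³/(3EI) = 146.3/EI.
Compatibility at C: δ_0 − R_C·δ_{CC} = 0, so R_C = 18698/146.3 = 127.8 kN.

R_C = 127.8 kN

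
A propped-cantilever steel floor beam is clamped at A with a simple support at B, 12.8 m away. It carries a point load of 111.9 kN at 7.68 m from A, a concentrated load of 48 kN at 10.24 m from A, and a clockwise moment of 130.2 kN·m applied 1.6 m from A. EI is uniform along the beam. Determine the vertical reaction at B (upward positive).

Release the roller at B. Primary structure: cantilever fixed at A.
Free-end deflection of the primary structure under the applied loading (downward +):
  point load 111.9 at a = 7.68: Pa²(3L − a)/(6EI) = 33793/EI
  point load 48 at a = 10.24: Pa²(3L − a)/(6EI) = 23622/EI
  clockwise couple 130.2 at a = 1.6: M₀a(2L − a)/(2EI) = 2500/EI
  δ_0 = 59915/EI
Flexibility coefficient — unit upward force at B: δ_{BB} = L³/(3EI) = 699.1/EI.
Compatibility at B: δ_0 − R_B·δ_{BB} = 0, so R_B = 59915/699.1 = 85.71 kN.

R_B = 85.71 kN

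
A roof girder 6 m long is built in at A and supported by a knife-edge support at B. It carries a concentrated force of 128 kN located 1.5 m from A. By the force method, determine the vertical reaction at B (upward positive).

R_B = 11 kN

Remove the prop at B; the released (primary) structure is a cantilever built in at A.
Free-end deflection of the primary structure under the applied loading (downward +):
  point load 128 at a = 1.5: Pa²(3L − a)/(6EI) = 792/EI
Flexibility coefficient — unit upward force at B: δ_{BB} = L³/(3EI) = 72/EI.
The prop prevents deflection at B: R_B = δ_0/δ_{BB} = 792/72 = 11 kN.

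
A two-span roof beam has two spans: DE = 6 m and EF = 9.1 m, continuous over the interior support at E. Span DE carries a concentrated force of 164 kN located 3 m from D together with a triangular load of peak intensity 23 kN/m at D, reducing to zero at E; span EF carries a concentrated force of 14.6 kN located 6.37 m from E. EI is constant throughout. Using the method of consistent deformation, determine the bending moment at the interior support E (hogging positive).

Release continuity at E by inserting a hinge; the redundant is the internal moment M_E. The primary structure is two simply-supported spans DE and EF.
Discontinuity in slope at E on the released structure — sum the simple-span end rotations:
  span DE: point load 164 at a = 3: Pab(L + a)/(6LEI) = 369/EI
  span DE: triangular load, peak 23: 7w₀L³/(360EI) = 96.6/EI
  span EF: point load 14.6 at a = 6.37: Pab(L + b)/(6LEI) = 55.01/EI
  relative rotation θ_0 = (465.6 + 55.01)/EI = 520.6/EI
A unit hogging moment at E produces rotation L₁/(3EI) + L₂/(3EI) = 5.033/EI.
Slope continuity at E: θ_0 = M_E·5.033/EI, so M_E = 520.6/5.033 = 103.4 kN·m (hogging).

M_E = 103.4 kN·m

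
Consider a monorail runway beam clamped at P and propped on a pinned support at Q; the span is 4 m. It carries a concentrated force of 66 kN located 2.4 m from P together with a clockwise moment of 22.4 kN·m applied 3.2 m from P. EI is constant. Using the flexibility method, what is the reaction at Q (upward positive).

R_Q = 36.58 kN

Release the roller at Q. Primary structure: cantilever fixed at P.
Downward deflection at the released point Q due to the loads:
  point load 66 at a = 2.4: Pa²(3L − a)/(6EI) = 608.3/EI
  clockwise couple 22.4 at a = 3.2: M₀a(2L − a)/(2EI) = 172/EI
  δ_0 = 780.3/EI
Flexibility coefficient — unit upward force at Q: δ_{QQ} = L³/(3EI) = 21.33/EI.
The prop prevents deflection at Q: R_Q = δ_0/δ_{QQ} = 780.3/21.33 = 36.58 kN.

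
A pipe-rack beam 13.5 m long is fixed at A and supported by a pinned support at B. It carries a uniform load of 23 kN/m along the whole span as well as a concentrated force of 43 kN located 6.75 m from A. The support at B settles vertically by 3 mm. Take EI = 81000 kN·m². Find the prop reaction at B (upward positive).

R_B = 129.6 kN

Release the roller at B. Primary structure: cantilever fixed at A.
Free-end deflection of the primary structure under the applied loading (downward +):
  UDL 23: wL⁴/(8EI) = 95493/EI
  point load 43 at a = 6.75: Pa²(3L − a)/(6EI) = 11020/EI
  δ_0 = 106514/EI
Tip deflection under a unit load at B: L³/(3EI) = 820.1/EI.
With EI = 81000 kN·m²: δ_0 = 1.315 m and δ_{BB} = 0.010125 m/kN.
Compatibility — the beam at B must follow the support down by 0.003 m: δ_0 − R_B·δ_{BB} = 0.003, so R_B = (1.315 − 0.003)/0.010125 = 129.6 kN.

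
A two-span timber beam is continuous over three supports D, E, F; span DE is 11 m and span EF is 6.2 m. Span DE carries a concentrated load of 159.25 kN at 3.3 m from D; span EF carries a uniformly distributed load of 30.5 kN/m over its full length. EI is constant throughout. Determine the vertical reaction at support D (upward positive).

Insert a hinge at E; M_E is the redundant, and each span becomes simply supported.
Rotations at E on the released spans (each span's end-slope, ×1/EI):
  span DE: point load 159.25 at a = 3.3: Pab(L + a)/(6LEI) = 876.8/EI
  span EF: UDL 30.5: wL³/(24EI) = 302.9/EI
  relative rotation θ_0 = (876.8 + 302.9)/EI = 1180/EI
A unit hogging moment at E produces rotation L₁/(3EI) + L₂/(3EI) = 5.733/EI.
Slope continuity at E: θ_0 = M_E·5.733/EI, so M_E = 1180/5.733 = 205.7 kN·m (hogging).
Span DE, ΣM about D with M_E applied at E: R_E^{DE}·11 = 525.5 + 205.7, so R_E^{DE} = 66.48 kN and R_D = 159.2 − 66.48 = 92.77 kN.

R_D = 92.77 kN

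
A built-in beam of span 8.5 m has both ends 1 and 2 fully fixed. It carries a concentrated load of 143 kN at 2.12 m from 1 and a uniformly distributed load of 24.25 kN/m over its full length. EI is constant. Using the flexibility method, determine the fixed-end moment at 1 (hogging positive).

Take the two fixed-end moments M_1, M_2 as redundants; the released structure is the simple span 12.
End rotations of the released simple span under the applied load (×1/EI):
  at 1: point load 143 at a = 2.12: Pab(L + b)/(6LEI) = 564.3/EI
  at 2: point load 143 at a = 2.12: Pab(L + a)/(6LEI) = 402.8/EI
  at 1: UDL 24.25: wL³/(24EI) = 620.5/EI
  at 2: UDL 24.25: wL³/(24EI) = 620.5/EI
  θ_10 = 1185/EI,  θ_20 = 1023/EI
Flexibility coefficients: a unit moment at one end gives L/(3EI) there and L/(6EI) at the far end, so f₁₁ = f₂₂ = 2.833/EI and f₁₂ = f₂₁ = 1.417/EI.
Compatibility — zero rotation at each built-in end:
  2.833 M_1 + 1.417 M_2 = 1185
  1.417 M_1 + 2.833 M_2 = 1023
Solving the pair gives M_1 = 316.8 kN·m and M_2 = 202.8 kN·m (hogging).

M_1 = 316.8 kN·m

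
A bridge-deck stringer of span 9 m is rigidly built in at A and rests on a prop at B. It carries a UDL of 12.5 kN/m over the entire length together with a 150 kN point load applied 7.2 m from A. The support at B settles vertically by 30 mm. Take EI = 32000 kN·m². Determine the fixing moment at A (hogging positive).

Choose R_B as the redundant. The primary structure is the cantilever fixed at A.
Primary-structure tip deflection at B by superposition:
  UDL 12.5: wL⁴/(8EI) = 10252/EI
  point load 150 at a = 7.2: Pa²(3L − a)/(6EI) = 25661/EI
  δ_0 = 35912/EI
Flexibility coefficient — unit upward force at B: δ_{BB} = L³/(3EI) = 243/EI.
With EI = 32000 kN·m²: δ_0 = 1.1223 m and δ_{BB} = 0.007594 m/kN.
Compatibility — the beam at B must follow the support down by 0.03 m: δ_0 − R_B·δ_{BB} = 0.03, so R_B = (1.1223 − 0.03)/0.007594 = 143.8 kN.
Moment equilibrium about A: M_A = Σ(load moments about A) − R_B·L = 1586 − 143.8×9 = 291.7 kN·m.

M_A = 291.7 kN·m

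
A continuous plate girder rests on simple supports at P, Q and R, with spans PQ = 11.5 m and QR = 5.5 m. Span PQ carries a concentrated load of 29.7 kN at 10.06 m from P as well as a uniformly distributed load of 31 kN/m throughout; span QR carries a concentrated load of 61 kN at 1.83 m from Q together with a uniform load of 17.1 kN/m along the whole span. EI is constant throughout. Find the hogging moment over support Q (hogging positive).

M_Q = 411.4 kN·m

Insert a hinge at Q; M_Q is the redundant, and each span becomes simply supported.
Discontinuity in slope at Q on the released structure — sum the simple-span end rotations:
  span PQ: point load 29.7 at a = 10.06: Pab(L + a)/(6LEI) = 134.4/EI
  span PQ: UDL 31: wL³/(24EI) = 1964/EI
  span QR: point load 61 at a = 1.83: Pab(L + b)/(6LEI) = 113.8/EI
  span QR: UDL 17.1: wL³/(24EI) = 118.5/EI
  relative rotation θ_0 = (2099 + 232.4)/EI = 2331/EI
A unit hogging moment at Q produces rotation L₁/(3EI) + L₂/(3EI) = 5.667/EI.
Compatibility: M_Q·(L₁+L₂)/(3EI) = θ_0, giving M_Q = 411.4 kN·m (hogging).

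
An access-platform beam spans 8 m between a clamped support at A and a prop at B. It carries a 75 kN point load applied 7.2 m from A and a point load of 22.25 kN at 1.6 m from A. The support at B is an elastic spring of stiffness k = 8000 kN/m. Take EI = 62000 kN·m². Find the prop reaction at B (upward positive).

R_B = 62.21 kN

Take the reaction at B as the redundant and release it; the primary structure is a cantilever fixed at A.
Deflection at B on the released cantilever, summing each load's contribution:
  point load 75 at a = 7.2: Pa²(3L − a)/(6EI) = 10886/EI
  point load 22.25 at a = 1.6: Pa²(3L − a)/(6EI) = 212.7/EI
  δ_0 = 11099/EI
Flexibility coefficient — unit upward force at B: δ_{BB} = L³/(3EI) = 170.7/EI.
With EI = 62000 kN·m²: δ_0 = 0.17902 m and δ_{BB} = 0.002753 m/kN.
Compatibility — the spring shortens by R_B/k under the reaction it provides: δ_0 − R_B·δ_{BB} = R_B/k. With 1/k = 0.000125 m/kN, R_B = δ_0 / (δ_{BB} + 1/k) = 0.17902 / (0.002753 + 0.000125) = 62.21 kN.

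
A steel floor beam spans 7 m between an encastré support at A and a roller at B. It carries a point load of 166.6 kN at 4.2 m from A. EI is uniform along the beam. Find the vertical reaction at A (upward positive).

R_A = 94.63 kN

Remove the prop at B; the released (primary) structure is a cantilever built in at A.
Deflection at B on the released cantilever, summing each load's contribution:
  point load 166.6 at a = 4.2: Pa²(3L − a)/(6EI) = 8229/EI
Flexibility coefficient — unit upward force at B: δ_{BB} = L³/(3EI) = 114.3/EI.
Compatibility at B: δ_0 − R_B·δ_{BB} = 0, so R_B = 8229/114.3 = 71.97 kN.
Vertical equilibrium: R_A = ΣP − R_B = 166.6 − 71.97 = 94.63 kN.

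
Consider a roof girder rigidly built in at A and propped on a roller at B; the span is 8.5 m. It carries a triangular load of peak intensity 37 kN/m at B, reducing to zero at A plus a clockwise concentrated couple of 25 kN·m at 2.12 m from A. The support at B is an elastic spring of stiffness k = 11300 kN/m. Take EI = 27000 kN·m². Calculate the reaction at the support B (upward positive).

R_B = 87.39 kN

Choose R_B as the redundant. The primary structure is the cantilever fixed at A.
Downward deflection at the released point B due to the loads:
  triangular load, peak 37 at the free end: 11w₀L⁴/(120EI) = 17705/EI
  clockwise couple 25 at a = 2.12: M₀a(2L − a)/(2EI) = 394.3/EI
  δ_0 = 18099/EI
Flexibility coefficient — unit upward force at B: δ_{BB} = L³/(3EI) = 204.7/EI.
With EI = 27000 kN·m²: δ_0 = 0.67033 m and δ_{BB} = 0.007582 m/kN.
Compatibility — the spring shortens by R_B/k under the reaction it provides: δ_0 − R_B·δ_{BB} = R_B/k. With 1/k = 0.000088 m/kN, R_B = δ_0 / (δ_{BB} + 1/k) = 0.67033 / (0.007582 + 0.000088) = 87.39 kN.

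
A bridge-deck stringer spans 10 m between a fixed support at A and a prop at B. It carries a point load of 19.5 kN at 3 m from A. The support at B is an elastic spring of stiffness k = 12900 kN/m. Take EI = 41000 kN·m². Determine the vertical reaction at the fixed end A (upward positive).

R_A = 17.15 kN

Remove the prop at B; the released (primary) structure is a cantilever built in at A.
Deflection at B on the released cantilever, summing each load's contribution:
  point load 19.5 at a = 3: Pa²(3L − a)/(6EI) = 789.8/EI
Flexibility coefficient — unit upward force at B: δ_{BB} = L³/(3EI) = 333.3/EI.
With EI = 41000 kN·m²: δ_0 = 0.019262 m and δ_{BB} = 0.00813 m/kN.
Compatibility — the spring shortens by R_B/k under the reaction it provides: δ_0 − R_B·δ_{BB} = R_B/k. With 1/k = 0.000078 m/kN, R_B = δ_0 / (δ_{BB} + 1/k) = 0.019262 / (0.00813 + 0.000078) = 2.347 kN.
Vertical equilibrium: R_A = ΣP − R_B = 19.5 − 2.347 = 17.15 kN.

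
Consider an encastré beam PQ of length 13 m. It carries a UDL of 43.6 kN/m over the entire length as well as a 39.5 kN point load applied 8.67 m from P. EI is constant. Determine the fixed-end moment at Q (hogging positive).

M_Q = 690.1 kN·m

Release both end moments; the primary structure is a simply-supported span PQ with redundants M_P and M_Q.
On the primary (simply-supported) span, the end slopes from the loading are:
  at P: UDL 43.6: wL³/(24EI) = 3991/EI
  at Q: UDL 43.6: wL³/(24EI) = 3991/EI
  at P: point load 39.5 at a = 8.67: Pab(L + b)/(6LEI) = 329.5/EI
  at Q: point load 39.5 at a = 8.67: Pab(L + a)/(6LEI) = 412/EI
  θ_P0 = 4321/EI,  θ_Q0 = 4403/EI
Flexibility coefficients: a unit moment at one end gives L/(3EI) there and L/(6EI) at the far end, so f₁₁ = f₂₂ = 4.333/EI and f₁₂ = f₂₁ = 2.167/EI.
Compatibility — zero rotation at each built-in end:
  4.333 M_P + 2.167 M_Q = 4321
  2.167 M_P + 4.333 M_Q = 4403
Solving the pair gives M_P = 652 kN·m and M_Q = 690.1 kN·m (hogging).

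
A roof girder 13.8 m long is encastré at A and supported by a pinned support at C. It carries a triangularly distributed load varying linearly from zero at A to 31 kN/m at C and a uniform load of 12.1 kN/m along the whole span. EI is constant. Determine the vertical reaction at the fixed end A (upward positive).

R_A = 200.6 kN

Choose R_C as the redundant. The primary structure is the cantilever fixed at A.
Free-end deflection of the primary structure under the applied loading (downward +):
  triangular load, peak 31 at the free end: 11w₀L⁴/(120EI) = 103060/EI
  UDL 12.1: wL⁴/(8EI) = 54854/EI
  δ_0 = 157914/EI
Flexibility coefficient — unit upward force at C: δ_{CC} = L³/(3EI) = 876/EI.
The prop prevents deflection at C: R_C = δ_0/δ_{CC} = 157914/876 = 180.3 kN.
Vertical equilibrium: R_A = ΣP − R_C = 380.9 − 180.3 = 200.6 kN.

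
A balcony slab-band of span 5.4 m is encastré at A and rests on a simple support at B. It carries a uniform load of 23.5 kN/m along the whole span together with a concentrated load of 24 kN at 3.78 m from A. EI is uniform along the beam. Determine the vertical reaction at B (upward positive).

Take the reaction at B as the redundant and release it; the primary structure is a cantilever fixed at A.
Downward deflection at the released point B due to the loads:
  UDL 23.5: wL⁴/(8EI) = 2498/EI
  point load 24 at a = 3.78: Pa²(3L − a)/(6EI) = 709.8/EI
  δ_0 = 3208/EI
Tip deflection under a unit load at B: L³/(3EI) = 52.49/EI.
Compatibility at B: δ_0 − R_B·δ_{BB} = 0, so R_B = 3208/52.49 = 61.11 kN.

R_B = 61.11 kN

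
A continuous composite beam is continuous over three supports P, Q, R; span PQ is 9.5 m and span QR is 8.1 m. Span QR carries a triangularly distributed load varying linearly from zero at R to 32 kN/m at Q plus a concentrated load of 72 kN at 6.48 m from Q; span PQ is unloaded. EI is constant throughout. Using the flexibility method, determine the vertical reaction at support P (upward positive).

Release continuity at Q by inserting a hinge; the redundant is the internal moment M_Q. The primary structure is two simply-supported spans PQ and QR.
Discontinuity in slope at Q on the released structure — sum the simple-span end rotations:
  span QR: triangular load, peak 32: w₀L³/(45EI) = 377.9/EI
  span QR: point load 72 at a = 6.48: Pab(L + b)/(6LEI) = 151.2/EI
  relative rotation θ_0 = (0 + 529.1)/EI = 529.1/EI
A unit hogging moment at Q produces rotation L₁/(3EI) + L₂/(3EI) = 5.867/EI.
Slope continuity at Q: θ_0 = M_Q·5.867/EI, so M_Q = 529.1/5.867 = 90.18 kN·m (hogging).
Span PQ, ΣM about P with M_Q applied at Q: R_Q^{PQ}·9.5 = 0 + 90.18, so R_Q^{PQ} = 9.493 kN and R_P = 0 − 9.493 = -9.493 kN.

R_P = -9.493 kN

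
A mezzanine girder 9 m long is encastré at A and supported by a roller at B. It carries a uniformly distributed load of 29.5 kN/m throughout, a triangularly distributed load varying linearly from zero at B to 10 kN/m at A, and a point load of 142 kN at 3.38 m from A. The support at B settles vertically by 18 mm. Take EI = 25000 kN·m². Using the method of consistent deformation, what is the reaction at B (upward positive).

R_B = 133 kN

Choose R_B as the redundant. The primary structure is the cantilever fixed at A.
Deflection at B on the released cantilever, summing each load's contribution:
  UDL 29.5: wL⁴/(8EI) = 24194/EI
  triangular load, peak 10 at the fixed end: w₀L⁴/(30EI) = 2187/EI
  point load 142 at a = 3.38: Pa²(3L − a)/(6EI) = 6386/EI
  δ_0 = 32767/EI
Flexibility coefficient — unit upward force at B: δ_{BB} = L³/(3EI) = 243/EI.
With EI = 25000 kN·m²: δ_0 = 1.3107 m and δ_{BB} = 0.00972 m/kN.
Compatibility — the beam at B must follow the support down by 0.018 m: δ_0 − R_B·δ_{BB} = 0.018, so R_B = (1.3107 − 0.018)/0.00972 = 133 kN.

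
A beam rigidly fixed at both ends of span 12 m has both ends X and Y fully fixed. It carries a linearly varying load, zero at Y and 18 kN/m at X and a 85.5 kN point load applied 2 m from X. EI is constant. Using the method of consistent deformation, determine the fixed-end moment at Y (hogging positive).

Take the two fixed-end moments M_X, M_Y as redundants; the released structure is the simple span XY.
End rotations of the released simple span under the applied load (×1/EI):
  at X: triangular load, peak 18: w₀L³/(45EI) = 691.2/EI
  at Y: triangular load, peak 18: 7w₀L³/(360EI) = 604.8/EI
  at X: point load 85.5 at a = 2: Pab(L + b)/(6LEI) = 522.5/EI
  at Y: point load 85.5 at a = 2: Pab(L + a)/(6LEI) = 332.5/EI
  θ_X0 = 1214/EI,  θ_Y0 = 937.3/EI
Flexibility coefficients: a unit moment at one end gives L/(3EI) there and L/(6EI) at the far end, so f₁₁ = f₂₂ = 4/EI and f₁₂ = f₂₁ = 2/EI.
Compatibility — zero rotation at each built-in end:
  4 M_X + 2 M_Y = 1214
  2 M_X + 4 M_Y = 937.3
Solving the pair gives M_X = 248.3 kN·m and M_Y = 110.2 kN·m (hogging).

M_Y = 110.2 kN·m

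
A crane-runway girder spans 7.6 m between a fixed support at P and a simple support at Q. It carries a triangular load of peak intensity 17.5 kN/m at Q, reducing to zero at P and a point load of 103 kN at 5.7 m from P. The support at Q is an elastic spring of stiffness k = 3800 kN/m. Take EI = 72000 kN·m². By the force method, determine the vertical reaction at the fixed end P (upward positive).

R_P = 79.41 kN

Choose R_Q as the redundant. The primary structure is the cantilever fixed at P.
Downward deflection at the released point Q due to the loads:
  triangular load, peak 17.5 at the free end: 11w₀L⁴/(120EI) = 5352/EI
  point load 103 at a = 5.7: Pa²(3L − a)/(6EI) = 9537/EI
  δ_0 = 14889/EI
Flexibility coefficient — unit upward force at Q: δ_{QQ} = L³/(3EI) = 146.3/EI.
With EI = 72000 kN·m²: δ_0 = 0.2068 m and δ_{QQ} = 0.002032 m/kN.
Compatibility — the spring shortens by R_Q/k under the reaction it provides: δ_0 − R_Q·δ_{QQ} = R_Q/k. With 1/k = 0.000263 m/kN, R_Q = δ_0 / (δ_{QQ} + 1/k) = 0.2068 / (0.002032 + 0.000263) = 90.09 kN.
Vertical equilibrium: R_P = ΣP − R_Q = 169.5 − 90.09 = 79.41 kN.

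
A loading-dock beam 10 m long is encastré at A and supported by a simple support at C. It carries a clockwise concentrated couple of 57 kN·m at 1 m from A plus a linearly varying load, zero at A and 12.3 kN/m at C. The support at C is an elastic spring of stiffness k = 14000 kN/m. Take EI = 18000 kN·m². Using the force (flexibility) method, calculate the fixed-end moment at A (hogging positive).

Release the roller at C. Primary structure: cantilever fixed at A.
Deflection at C on the released cantilever, summing each load's contribution:
  clockwise couple 57 at a = 1: M₀a(2L − a)/(2EI) = 541.5/EI
  triangular load, peak 12.3 at the free end: 11w₀L⁴/(120EI) = 11275/EI
  δ_0 = 11816/EI
Flexibility coefficient — unit upward force at C: δ_{CC} = L³/(3EI) = 333.3/EI.
With EI = 18000 kN·m²: δ_0 = 0.65647 m and δ_{CC} = 0.018519 m/kN.
Compatibility — the spring shortens by R_C/k under the reaction it provides: δ_0 − R_C·δ_{CC} = R_C/k. With 1/k = 0.000071 m/kN, R_C = δ_0 / (δ_{CC} + 1/k) = 0.65647 / (0.018519 + 0.000071) = 35.31 kN.
Moment equilibrium about A: M_A = Σ(load moments about A) − R_C·L = 467 − 35.31×10 = 113.9 kN·m.

M_A = 113.9 kN·m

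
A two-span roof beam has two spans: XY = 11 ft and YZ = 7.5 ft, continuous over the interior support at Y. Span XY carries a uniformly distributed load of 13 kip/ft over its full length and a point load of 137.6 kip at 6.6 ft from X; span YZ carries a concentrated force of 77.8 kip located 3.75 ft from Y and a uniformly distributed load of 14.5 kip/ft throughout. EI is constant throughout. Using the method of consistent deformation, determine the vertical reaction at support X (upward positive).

Insert a hinge at Y; M_Y is the redundant, and each span becomes simply supported.
Discontinuity in slope at Y on the released structure — sum the simple-span end rotations:
  span XY: UDL 13: wL³/(24EI) = 721/EI
  span XY: point load 137.6 at a = 6.6: Pab(L + a)/(6LEI) = 1066/EI
  span YZ: point load 77.8 at a = 3.75: Pab(L + b)/(6LEI) = 273.5/EI
  span YZ: UDL 14.5: wL³/(24EI) = 254.9/EI
  relative rotation θ_0 = (1787 + 528.4)/EI = 2315/EI
A unit hogging moment at Y produces rotation L₁/(3EI) + L₂/(3EI) = 6.167/EI.
Compatibility: M_Y·(L₁+L₂)/(3EI) = θ_0, giving M_Y = 375.4 kip·ft (hogging).
Span XY, ΣM about X with M_Y applied at Y: R_Y^{XY}·11 = 1695 + 375.4, so R_Y^{XY} = 188.2 kip and R_X = 280.6 − 188.2 = 92.41 kip.

R_X = 92.41 kip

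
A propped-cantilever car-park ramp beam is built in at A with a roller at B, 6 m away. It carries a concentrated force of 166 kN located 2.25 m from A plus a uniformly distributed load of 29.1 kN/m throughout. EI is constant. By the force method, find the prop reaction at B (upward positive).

Release the roller at B. Primary structure: cantilever fixed at A.
Free-end deflection of the primary structure under the applied loading (downward +):
  point load 166 at a = 2.25: Pa²(3L − a)/(6EI) = 2206/EI
  UDL 29.1: wL⁴/(8EI) = 4714/EI
  δ_0 = 6920/EI
Flexibility coefficient — unit upward force at B: δ_{BB} = L³/(3EI) = 72/EI.
The prop prevents deflection at B: R_B = δ_0/δ_{BB} = 6920/72 = 96.11 kN.

R_B = 96.11 kN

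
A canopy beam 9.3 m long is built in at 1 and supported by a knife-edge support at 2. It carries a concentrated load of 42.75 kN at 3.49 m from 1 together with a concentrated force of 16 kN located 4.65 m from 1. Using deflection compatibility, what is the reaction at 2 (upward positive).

R_2 = 12.9 kN

Remove the prop at 2; the released (primary) structure is a cantilever built in at 1.
Downward deflection at the released point 2 due to the loads:
  point load 42.75 at a = 3.49: Pa²(3L − a)/(6EI) = 2118/EI
  point load 16 at a = 4.65: Pa²(3L − a)/(6EI) = 1341/EI
  δ_0 = 3459/EI
Tip deflection under a unit load at 2: L³/(3EI) = 268.1/EI.
Compatibility at 2: δ_0 − R_2·δ_{22} = 0, so R_2 = 3459/268.1 = 12.9 kN.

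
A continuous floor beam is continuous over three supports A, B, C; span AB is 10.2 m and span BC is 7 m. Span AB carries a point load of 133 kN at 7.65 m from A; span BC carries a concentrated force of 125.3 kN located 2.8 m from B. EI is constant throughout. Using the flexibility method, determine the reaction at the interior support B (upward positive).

Release continuity at B by inserting a hinge; the redundant is the internal moment M_B. The primary structure is two simply-supported spans AB and BC.
Discontinuity in slope at B on the released structure — sum the simple-span end rotations:
  span AB: point load 133 at a = 7.65: Pab(L + a)/(6LEI) = 756.7/EI
  span BC: point load 125.3 at a = 2.8: Pab(L + b)/(6LEI) = 392.9/EI
  relative rotation θ_0 = (756.7 + 392.9)/EI = 1150/EI
A unit hogging moment at B produces rotation L₁/(3EI) + L₂/(3EI) = 5.733/EI.
Slope continuity at B: θ_0 = M_B·5.733/EI, so M_B = 1150/5.733 = 200.5 kN·m (hogging).
Span AB, ΣM about A with M_B applied at B: R_B^{AB}·10.2 = 1017 + 200.5, so R_B^{AB} = 119.4 kN and R_A = 133 − 119.4 = 13.59 kN.
Span BC, ΣM about C: R_B^{BC}·7 = 526.3 + 200.5, so R_B^{BC} = 103.8 kN and R_C = 125.3 − 103.8 = 21.47 kN.
R_B = 119.4 + 103.8 = 223.2 kN.

R_B = 223.2 kN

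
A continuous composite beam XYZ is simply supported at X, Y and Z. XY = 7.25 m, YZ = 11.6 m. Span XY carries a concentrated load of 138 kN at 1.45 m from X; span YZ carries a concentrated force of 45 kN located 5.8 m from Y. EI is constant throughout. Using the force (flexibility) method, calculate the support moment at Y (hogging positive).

Insert a hinge at Y; M_Y is the redundant, and each span becomes simply supported.
End slopes at the hinge Y, treating each span as simply supported:
  span XY: point load 138 at a = 1.45: Pab(L + a)/(6LEI) = 232.1/EI
  span YZ: point load 45 at a = 5.8: Pab(L + b)/(6LEI) = 378.4/EI
  relative rotation θ_0 = (232.1 + 378.4)/EI = 610.6/EI
A unit hogging moment at Y produces rotation L₁/(3EI) + L₂/(3EI) = 6.283/EI.
Compatibility: M_Y·(L₁+L₂)/(3EI) = θ_0, giving M_Y = 97.17 kN·m (hogging).

M_Y = 97.17 kN·m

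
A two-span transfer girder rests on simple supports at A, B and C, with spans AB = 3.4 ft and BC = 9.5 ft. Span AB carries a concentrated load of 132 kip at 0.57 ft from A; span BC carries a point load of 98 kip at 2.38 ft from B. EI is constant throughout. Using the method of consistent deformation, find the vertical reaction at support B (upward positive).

R_B = 144.4 kip

Take M_B as the redundant. Released structure: two simple spans AB and BC with a hinge at B.
Discontinuity in slope at B on the released structure — sum the simple-span end rotations:
  span AB: point load 132 at a = 0.57: Pab(L + a)/(6LEI) = 41.44/EI
  span BC: point load 98 at a = 2.38: Pab(L + b)/(6LEI) = 484.2/EI
  relative rotation θ_0 = (41.44 + 484.2)/EI = 525.7/EI
A unit hogging moment at B produces rotation L₁/(3EI) + L₂/(3EI) = 4.3/EI.
Slope continuity at B: θ_0 = M_B·4.3/EI, so M_B = 525.7/4.3 = 122.2 kip·ft (hogging).
Span AB, ΣM about A with M_B applied at B: R_B^{AB}·3.4 = 75.24 + 122.2, so R_B^{AB} = 58.08 kip and R_A = 132 − 58.08 = 73.92 kip.
Span BC, ΣM about C: R_B^{BC}·9.5 = 697.8 + 122.2, so R_B^{BC} = 86.32 kip and R_C = 98 − 86.32 = 11.68 kip.
R_B = 58.08 + 86.32 = 144.4 kip.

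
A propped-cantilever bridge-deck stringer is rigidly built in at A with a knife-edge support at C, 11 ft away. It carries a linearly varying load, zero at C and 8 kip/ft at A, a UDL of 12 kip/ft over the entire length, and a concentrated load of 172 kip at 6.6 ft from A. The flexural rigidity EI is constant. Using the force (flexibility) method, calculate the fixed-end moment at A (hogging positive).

M_A = 563.9 kip·ft

Release the roller at C. Primary structure: cantilever fixed at A.
Deflection at C on the released cantilever, summing each load's contribution:
  triangular load, peak 8 at the fixed end: w₀L⁴/(30EI) = 3904/EI
  UDL 12: wL⁴/(8EI) = 21962/EI
  point load 172 at a = 6.6: Pa²(3L − a)/(6EI) = 32966/EI
  δ_0 = 58832/EI
Flexibility coefficient — unit upward force at C: δ_{CC} = L³/(3EI) = 443.7/EI.
The prop prevents deflection at C: R_C = δ_0/δ_{CC} = 58832/443.7 = 132.6 kip.
Moment equilibrium about A: M_A = Σ(load moments about A) − R_C·L = 2023 − 132.6×11 = 563.9 kip·ft.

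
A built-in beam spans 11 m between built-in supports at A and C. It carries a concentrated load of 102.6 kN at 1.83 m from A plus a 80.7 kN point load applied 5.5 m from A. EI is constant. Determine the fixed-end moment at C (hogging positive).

M_C = 137 kN·m

Take the two fixed-end moments M_A, M_C as redundants; the released structure is the simple span AC.
End rotations of the released simple span under the applied load (×1/EI):
  at A: point load 102.6 at a = 1.83: Pab(L + b)/(6LEI) = 526.2/EI
  at C: point load 102.6 at a = 1.83: Pab(L + a)/(6LEI) = 334.7/EI
  at A: point load 80.7 at a = 5.5: Pab(L + b)/(6LEI) = 610.3/EI
  at C: point load 80.7 at a = 5.5: Pab(L + a)/(6LEI) = 610.3/EI
  θ_A0 = 1136/EI,  θ_C0 = 945/EI
Flexibility coefficients: a unit moment at one end gives L/(3EI) there and L/(6EI) at the far end, so f₁₁ = f₂₂ = 3.667/EI and f₁₂ = f₂₁ = 1.833/EI.
Compatibility — zero rotation at each built-in end:
  3.667 M_A + 1.833 M_C = 1136
  1.833 M_A + 3.667 M_C = 945
Solving the pair gives M_A = 241.4 kN·m and M_C = 137 kN·m (hogging).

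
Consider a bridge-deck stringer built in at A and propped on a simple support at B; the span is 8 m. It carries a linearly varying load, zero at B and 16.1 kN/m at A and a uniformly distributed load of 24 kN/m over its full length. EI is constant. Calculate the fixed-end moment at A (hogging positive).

M_A = 260.7 kN·m

Release the roller at B. Primary structure: cantilever fixed at A.
Downward deflection at the released point B due to the loads:
  triangular load, peak 16.1 at the fixed end: w₀L⁴/(30EI) = 2198/EI
  UDL 24: wL⁴/(8EI) = 12288/EI
  δ_0 = 14486/EI
Tip deflection under a unit load at B: L³/(3EI) = 170.7/EI.
Compatibility at B: δ_0 − R_B·δ_{BB} = 0, so R_B = 14486/170.7 = 84.88 kN.
Moment equilibrium about A: M_A = Σ(load moments about A) − R_B·L = 939.7 − 84.88×8 = 260.7 kN·m.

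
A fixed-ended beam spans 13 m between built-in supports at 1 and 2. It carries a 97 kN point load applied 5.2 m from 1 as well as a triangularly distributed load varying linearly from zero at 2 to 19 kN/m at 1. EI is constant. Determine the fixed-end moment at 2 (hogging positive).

Take the two fixed-end moments M_1, M_2 as redundants; the released structure is the simple span 12.
End rotations of the released simple span under the applied load (×1/EI):
  at 1: point load 97 at a = 5.2: Pab(L + b)/(6LEI) = 1049/EI
  at 2: point load 97 at a = 5.2: Pab(L + a)/(6LEI) = 918/EI
  at 1: triangular load, peak 19: w₀L³/(45EI) = 927.6/EI
  at 2: triangular load, peak 19: 7w₀L³/(360EI) = 811.7/EI
  θ_10 = 1977/EI,  θ_20 = 1730/EI
Flexibility coefficients: a unit moment at one end gives L/(3EI) there and L/(6EI) at the far end, so f₁₁ = f₂₂ = 4.333/EI and f₁₂ = f₂₁ = 2.167/EI.
Compatibility — zero rotation at each built-in end:
  4.333 M_1 + 2.167 M_2 = 1977
  2.167 M_1 + 4.333 M_2 = 1730
Solving the pair gives M_1 = 342.1 kN·m and M_2 = 228.1 kN·m (hogging).

M_2 = 228.1 kN·m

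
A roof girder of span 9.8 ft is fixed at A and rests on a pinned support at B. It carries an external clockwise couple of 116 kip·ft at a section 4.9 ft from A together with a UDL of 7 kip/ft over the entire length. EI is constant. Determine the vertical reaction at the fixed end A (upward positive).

Choose R_B as the redundant. The primary structure is the cantilever fixed at A.
Downward deflection at the released point B due to the loads:
  clockwise couple 116 at a = 4.9: M₀a(2L − a)/(2EI) = 4178/EI
  UDL 7: wL⁴/(8EI) = 8071/EI
  δ_0 = 12248/EI
Tip deflection under a unit load at B: L³/(3EI) = 313.7/EI.
Compatibility at B: δ_0 − R_B·δ_{BB} = 0, so R_B = 12248/313.7 = 39.04 kip.
Vertical equilibrium: R_A = ΣP − R_B = 68.6 − 39.04 = 29.56 kip.

R_A = 29.56 kip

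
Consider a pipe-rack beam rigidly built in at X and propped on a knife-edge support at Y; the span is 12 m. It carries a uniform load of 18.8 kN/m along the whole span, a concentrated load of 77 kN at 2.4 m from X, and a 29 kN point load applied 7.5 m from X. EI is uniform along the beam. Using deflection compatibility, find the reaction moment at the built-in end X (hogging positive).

Release the roller at Y. Primary structure: cantilever fixed at X.
Deflection at Y on the released cantilever, summing each load's contribution:
  UDL 18.8: wL⁴/(8EI) = 48730/EI
  point load 77 at a = 2.4: Pa²(3L − a)/(6EI) = 2484/EI
  point load 29 at a = 7.5: Pa²(3L − a)/(6EI) = 7748/EI
  δ_0 = 58962/EI
Flexibility coefficient — unit upward force at Y: δ_{YY} = L³/(3EI) = 576/EI.
The prop prevents deflection at Y: R_Y = δ_0/δ_{YY} = 58962/576 = 102.4 kN.
Moment equilibrium about X: M_X = Σ(load moments about X) − R_Y·L = 1756 − 102.4×12 = 527.5 kN·m.

M_X = 527.5 kN·m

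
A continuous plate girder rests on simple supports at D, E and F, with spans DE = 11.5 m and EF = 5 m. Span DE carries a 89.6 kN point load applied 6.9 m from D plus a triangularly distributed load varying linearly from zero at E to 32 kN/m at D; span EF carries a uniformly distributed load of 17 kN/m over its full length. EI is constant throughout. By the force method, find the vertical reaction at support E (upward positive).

R_E = 251.2 kN

Insert a hinge at E; M_E is the redundant, and each span becomes simply supported.
End slopes at the hinge E, treating each span as simply supported:
  span DE: point load 89.6 at a = 6.9: Pab(L + a)/(6LEI) = 758.4/EI
  span DE: triangular load, peak 32: 7w₀L³/(360EI) = 946.3/EI
  span EF: UDL 17: wL³/(24EI) = 88.54/EI
  relative rotation θ_0 = (1705 + 88.54)/EI = 1793/EI
A unit hogging moment at E produces rotation L₁/(3EI) + L₂/(3EI) = 5.5/EI.
Compatibility: M_E·(L₁+L₂)/(3EI) = θ_0, giving M_E = 326 kN·m (hogging).
Span DE, ΣM about D with M_E applied at E: R_E^{DE}·11.5 = 1324 + 326, so R_E^{DE} = 143.4 kN and R_D = 273.6 − 143.4 = 130.2 kN.
Span EF, ΣM about F: R_E^{EF}·5 = 212.5 + 326, so R_E^{EF} = 107.7 kN and R_F = 85 − 107.7 = -22.71 kN.
R_E = 143.4 + 107.7 = 251.2 kN.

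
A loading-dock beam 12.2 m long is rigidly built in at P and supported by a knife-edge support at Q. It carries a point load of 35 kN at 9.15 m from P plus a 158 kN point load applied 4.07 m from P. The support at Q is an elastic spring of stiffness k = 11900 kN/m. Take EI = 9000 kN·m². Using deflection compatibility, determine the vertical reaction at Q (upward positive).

Release the roller at Q. Primary structure: cantilever fixed at P.
Primary-structure tip deflection at Q by superposition:
  point load 35 at a = 9.15: Pa²(3L − a)/(6EI) = 13406/EI
  point load 158 at a = 4.07: Pa²(3L − a)/(6EI) = 14190/EI
  δ_0 = 27596/EI
Flexibility coefficient — unit upward force at Q: δ_{QQ} = L³/(3EI) = 605.3/EI.
With EI = 9000 kN·m²: δ_0 = 3.0662 m and δ_{QQ} = 0.067254 m/kN.
Compatibility — the spring shortens by R_Q/k under the reaction it provides: δ_0 − R_Q·δ_{QQ} = R_Q/k. With 1/k = 0.000084 m/kN, R_Q = δ_0 / (δ_{QQ} + 1/k) = 3.0662 / (0.067254 + 0.000084) = 45.53 kN.

R_Q = 45.53 kN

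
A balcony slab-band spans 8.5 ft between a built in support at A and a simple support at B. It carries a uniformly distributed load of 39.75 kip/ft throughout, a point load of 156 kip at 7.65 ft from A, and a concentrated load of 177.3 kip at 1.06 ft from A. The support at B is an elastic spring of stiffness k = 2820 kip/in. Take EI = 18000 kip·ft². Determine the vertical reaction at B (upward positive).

Choose R_B as the redundant. The primary structure is the cantilever fixed at A.
Primary-structure tip deflection at B by superposition:
  UDL 39.75: wL⁴/(8EI) = 25937/EI
  point load 156 at a = 7.65: Pa²(3L − a)/(6EI) = 27160/EI
  point load 177.3 at a = 1.06: Pa²(3L − a)/(6EI) = 811.5/EI
  δ_0 = 53909/EI
Tip deflection under a unit load at B: L³/(3EI) = 204.7/EI.
With EI = 18000 kip·ft²: δ_0 = 2.9949 ft and δ_{BB} = 0.011373 ft/kip.
Compatibility — the spring shortens by R_B/k under the reaction it provides: δ_0 − R_B·δ_{BB} = R_B/k. With 1/k = 1/(2820×12) ft/kip = 0.00003 ft/kip, R_B = δ_0 / (δ_{BB} + 1/k) = 2.9949 / (0.011373 + 0.00003) = 262.7 kip.

R_B = 262.7 kip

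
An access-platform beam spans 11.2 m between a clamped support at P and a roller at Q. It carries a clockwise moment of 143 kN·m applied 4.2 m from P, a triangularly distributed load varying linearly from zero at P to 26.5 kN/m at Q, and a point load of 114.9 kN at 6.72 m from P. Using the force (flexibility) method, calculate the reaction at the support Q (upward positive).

Release the roller at Q. Primary structure: cantilever fixed at P.
Deflection at Q on the released cantilever, summing each load's contribution:
  clockwise couple 143 at a = 4.2: M₀a(2L − a)/(2EI) = 5465/EI
  triangular load, peak 26.5 at the free end: 11w₀L⁴/(120EI) = 38223/EI
  point load 114.9 at a = 6.72: Pa²(3L − a)/(6EI) = 23245/EI
  δ_0 = 66934/EI
Flexibility coefficient — unit upward force at Q: δ_{QQ} = L³/(3EI) = 468.3/EI.
The prop prevents deflection at Q: R_Q = δ_0/δ_{QQ} = 66934/468.3 = 142.9 kN.

R_Q = 142.9 kN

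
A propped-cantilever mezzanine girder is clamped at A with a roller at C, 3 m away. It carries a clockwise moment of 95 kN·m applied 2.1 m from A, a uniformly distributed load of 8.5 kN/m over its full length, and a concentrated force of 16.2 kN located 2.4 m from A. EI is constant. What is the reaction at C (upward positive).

R_C = 64.19 kN

Choose R_C as the redundant. The primary structure is the cantilever fixed at A.
Deflection at C on the released cantilever, summing each load's contribution:
  clockwise couple 95 at a = 2.1: M₀a(2L − a)/(2EI) = 389/EI
  UDL 8.5: wL⁴/(8EI) = 86.06/EI
  point load 16.2 at a = 2.4: Pa²(3L − a)/(6EI) = 102.6/EI
  δ_0 = 577.7/EI
Flexibility coefficient — unit upward force at C: δ_{CC} = L³/(3EI) = 9/EI.
Compatibility at C: δ_0 − R_C·δ_{CC} = 0, so R_C = 577.7/9 = 64.19 kN.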